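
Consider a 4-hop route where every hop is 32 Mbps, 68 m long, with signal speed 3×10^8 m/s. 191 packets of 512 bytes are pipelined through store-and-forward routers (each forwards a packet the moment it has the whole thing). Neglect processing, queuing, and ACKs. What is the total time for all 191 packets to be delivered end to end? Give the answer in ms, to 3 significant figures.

Per-hop transmission t_tx = L/R = 4096/32000000 = 0.128 ms.
Per-hop propagation t_prop = 68/300000000 = 0.000226667 ms.
Pipeline fill: first packet needs 4·t_tx to clear all hops; remaining 190 packets each add one t_tx.
Total = (4+191-1)·t_tx + 4·t_prop = 194·0.128 + 4·0.000226667 = 24.8 ms.

24.8 ms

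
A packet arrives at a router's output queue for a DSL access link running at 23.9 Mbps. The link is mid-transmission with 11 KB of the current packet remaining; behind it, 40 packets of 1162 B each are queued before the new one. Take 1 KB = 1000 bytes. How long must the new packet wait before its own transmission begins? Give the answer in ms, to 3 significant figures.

19.2 ms

Each queued packet: L/R = 9296/23900000 = 0.388954 ms.
40 queued → 15.5582 ms.
Plus remaining 88000 bits of current packet: 3.68201 ms.
Queuing delay = 19.2 ms.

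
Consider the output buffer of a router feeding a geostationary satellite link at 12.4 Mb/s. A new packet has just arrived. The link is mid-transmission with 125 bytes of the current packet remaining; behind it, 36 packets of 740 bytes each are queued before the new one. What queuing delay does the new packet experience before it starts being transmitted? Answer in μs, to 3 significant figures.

Each queued packet: L/R = 5920/12400000 = 477.419 μs.
36 queued → 17187.1 μs.
Plus remaining 1000 bits of current packet: 80.6452 μs.
Queuing delay = 17300 μs.

17300 μs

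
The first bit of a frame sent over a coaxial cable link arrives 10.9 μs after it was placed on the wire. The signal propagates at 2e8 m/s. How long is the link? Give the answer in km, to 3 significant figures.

d = s × t_prop = 200000000 × 1.09e-05 = 2.18 km.

2.18 km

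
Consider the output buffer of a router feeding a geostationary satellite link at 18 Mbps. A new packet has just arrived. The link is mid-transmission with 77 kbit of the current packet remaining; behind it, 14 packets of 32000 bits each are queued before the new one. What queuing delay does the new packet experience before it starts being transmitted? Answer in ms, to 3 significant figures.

29.2 ms

Each queued packet: L/R = 32000/18000000 = 1.77778 ms.
14 queued → 24.8889 ms.
Plus remaining 77000 bits of current packet: 4.27778 ms.
Queuing delay = 29.2 ms.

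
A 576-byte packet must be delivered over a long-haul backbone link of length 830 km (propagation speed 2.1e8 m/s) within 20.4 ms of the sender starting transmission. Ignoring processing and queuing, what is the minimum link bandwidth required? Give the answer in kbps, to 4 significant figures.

280.2 kbps

L = 4608 bits.
Propagation delay = 830000 / 210000000 = 3.95238 ms.
Transmission budget = 20.4 − 3.95238 = 16.4476 ms.
R ≥ L / t_tx = 4608 bits / 0.0164476 s = 280.2 kbps.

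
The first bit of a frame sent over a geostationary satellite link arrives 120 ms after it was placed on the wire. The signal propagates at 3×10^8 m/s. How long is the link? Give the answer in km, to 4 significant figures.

d = s × t_prop = 300000000 × 0.12 = 36000 km.

36000 km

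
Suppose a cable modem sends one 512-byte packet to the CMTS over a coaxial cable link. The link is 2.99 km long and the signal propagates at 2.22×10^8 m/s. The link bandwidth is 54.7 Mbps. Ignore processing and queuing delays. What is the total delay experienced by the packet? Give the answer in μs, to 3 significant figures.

L = 512 × 8 = 4096 bits.
Transmission delay = L/R = 4096 / 54700000 = 74.8812 μs.
Propagation delay = d/s = 2990 m / 2.22e+08 m/s = 13.4685 μs.
Total = 88.3 μs.

88.3 μs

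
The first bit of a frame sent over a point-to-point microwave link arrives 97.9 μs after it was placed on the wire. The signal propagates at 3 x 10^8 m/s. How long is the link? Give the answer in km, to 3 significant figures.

d = s × t_prop = 300000000 × 9.79e-05 = 29.4 km.

29.4 km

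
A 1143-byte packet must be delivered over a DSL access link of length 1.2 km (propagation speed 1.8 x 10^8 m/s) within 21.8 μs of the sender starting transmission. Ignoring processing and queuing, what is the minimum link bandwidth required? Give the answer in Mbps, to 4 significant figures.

604.2 Mbps

L = 9144 bits.
Propagation delay = 1200 / 180000000 = 6.66667 μs.
Transmission budget = 21.8 − 6.66667 = 15.1333 μs.
R ≥ L / t_tx = 9144 bits / 1.51333e-05 s = 604.2 Mbps.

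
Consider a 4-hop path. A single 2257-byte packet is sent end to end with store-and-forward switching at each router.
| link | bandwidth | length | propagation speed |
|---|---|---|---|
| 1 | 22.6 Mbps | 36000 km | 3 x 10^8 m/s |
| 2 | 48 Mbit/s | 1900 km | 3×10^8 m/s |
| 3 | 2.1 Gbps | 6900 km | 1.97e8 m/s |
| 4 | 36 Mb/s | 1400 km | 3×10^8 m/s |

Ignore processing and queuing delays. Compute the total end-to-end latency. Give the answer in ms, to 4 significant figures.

L = 2257 × 8 = 18056 bits.
Transmission delays (L/R per hop): 0.798938, 0.376167, 0.0085981, 0.501556 ms; sum = 1.68526 ms.
Propagation delays (d/s per hop): 120, 6.33333, 35.0254, 4.66667 ms; sum = 166.025 ms.
End-to-end = 167.7 ms.

167.7 ms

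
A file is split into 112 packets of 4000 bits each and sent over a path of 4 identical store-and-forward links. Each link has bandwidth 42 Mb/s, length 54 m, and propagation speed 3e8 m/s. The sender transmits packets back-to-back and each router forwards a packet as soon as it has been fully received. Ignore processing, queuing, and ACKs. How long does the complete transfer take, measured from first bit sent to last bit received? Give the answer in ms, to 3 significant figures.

11.0 ms

Per-hop transmission t_tx = L/R = 4000/42000000 = 0.0952381 ms.
Per-hop propagation t_prop = 54/300000000 = 0.00018 ms.
Pipeline fill: first packet needs 4·t_tx to clear all hops; remaining 111 packets each add one t_tx.
Total = (4+112-1)·t_tx + 4·t_prop = 115·0.0952381 + 4·0.00018 = 11.0 ms.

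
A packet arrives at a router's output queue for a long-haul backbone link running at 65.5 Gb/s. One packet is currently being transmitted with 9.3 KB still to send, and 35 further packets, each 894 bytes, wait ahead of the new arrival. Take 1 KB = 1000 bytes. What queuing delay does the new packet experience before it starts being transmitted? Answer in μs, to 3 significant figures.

Each queued packet: L/R = 7152/65500000000 = 0.109191 μs.
35 queued → 3.82168 μs.
Plus remaining 74400 bits of current packet: 1.13588 μs.
Queuing delay = 4.96 μs.

4.96 μs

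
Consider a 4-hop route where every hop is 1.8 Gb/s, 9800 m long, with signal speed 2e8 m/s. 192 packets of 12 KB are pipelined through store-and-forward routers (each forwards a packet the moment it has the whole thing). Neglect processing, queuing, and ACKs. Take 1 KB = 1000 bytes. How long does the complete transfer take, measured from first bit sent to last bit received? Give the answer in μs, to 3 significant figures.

10600 μs

Per-hop transmission t_tx = L/R = 96000/1800000000 = 53.3333 μs.
Per-hop propagation t_prop = 9800/200000000 = 49 μs.
Pipeline fill: first packet needs 4·t_tx to clear all hops; remaining 191 packets each add one t_tx.
Total = (4+192-1)·t_tx + 4·t_prop = 195·53.3333 + 4·49 = 10600 μs.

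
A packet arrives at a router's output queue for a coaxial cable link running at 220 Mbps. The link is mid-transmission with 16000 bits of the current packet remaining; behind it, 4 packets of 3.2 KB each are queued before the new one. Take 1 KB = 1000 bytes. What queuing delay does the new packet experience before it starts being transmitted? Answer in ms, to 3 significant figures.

0.538 ms

Each queued packet: L/R = 25600/220000000 = 0.116364 ms.
4 queued → 0.465455 ms.
Plus remaining 16000 bits of current packet: 0.0727273 ms.
Queuing delay = 0.538 ms.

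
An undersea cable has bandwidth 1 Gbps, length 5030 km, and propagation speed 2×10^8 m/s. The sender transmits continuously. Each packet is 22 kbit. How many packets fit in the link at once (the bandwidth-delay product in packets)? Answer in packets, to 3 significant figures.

1140 packets

Propagation delay = 5030000 / 200000000 = 0.02515 s.
BDP = R × t_prop = 1000000000 × 0.02515 = 25150000 bits.
In packets of 22000 bits: 1140 packets.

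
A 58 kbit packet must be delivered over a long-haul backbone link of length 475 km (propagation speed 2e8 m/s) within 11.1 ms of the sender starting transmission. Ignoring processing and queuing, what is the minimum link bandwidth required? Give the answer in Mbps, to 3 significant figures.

6.65 Mbps

Propagation delay = 475000 / 200000000 = 2.375 ms.
Transmission budget = 11.1 − 2.375 = 8.725 ms.
R ≥ L / t_tx = 58000 bits / 0.008725 s = 6.65 Mbps.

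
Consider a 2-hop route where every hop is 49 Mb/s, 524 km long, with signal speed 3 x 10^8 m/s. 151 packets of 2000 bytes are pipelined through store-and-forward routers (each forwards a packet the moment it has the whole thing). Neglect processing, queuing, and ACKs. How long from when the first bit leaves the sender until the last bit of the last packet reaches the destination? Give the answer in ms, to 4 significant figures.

Per-hop transmission t_tx = L/R = 16000/49000000 = 0.326531 ms.
Per-hop propagation t_prop = 524000/300000000 = 1.74667 ms.
Pipeline fill: first packet needs 2·t_tx to clear all hops; remaining 150 packets each add one t_tx.
Total = (2+151-1)·t_tx + 2·t_prop = 152·0.326531 + 2·1.74667 = 53.13 ms.

53.13 ms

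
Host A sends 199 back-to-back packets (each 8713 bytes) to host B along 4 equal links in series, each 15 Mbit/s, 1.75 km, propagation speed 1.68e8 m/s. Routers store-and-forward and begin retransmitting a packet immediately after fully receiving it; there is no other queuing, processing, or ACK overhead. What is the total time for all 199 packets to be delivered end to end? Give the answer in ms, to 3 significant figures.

Per-hop transmission t_tx = L/R = 69704/15000000 = 4.64693 ms.
Per-hop propagation t_prop = 1750/168000000 = 0.0104167 ms.
Pipeline fill: first packet needs 4·t_tx to clear all hops; remaining 198 packets each add one t_tx.
Total = (4+199-1)·t_tx + 4·t_prop = 202·4.64693 + 4·0.0104167 = 939 ms.

939 ms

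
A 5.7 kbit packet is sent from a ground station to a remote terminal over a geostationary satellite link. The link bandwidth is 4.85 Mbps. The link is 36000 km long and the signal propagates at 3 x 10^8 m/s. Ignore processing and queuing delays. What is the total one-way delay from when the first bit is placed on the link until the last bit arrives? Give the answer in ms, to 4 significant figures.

L = 5700 bits.
Transmission delay = L/R = 5700 / 4850000 = 1.17526 ms.
Propagation delay = d/s = 36000000 m / 300000000 m/s = 120 ms.
Total = 121.2 ms.

121.2 ms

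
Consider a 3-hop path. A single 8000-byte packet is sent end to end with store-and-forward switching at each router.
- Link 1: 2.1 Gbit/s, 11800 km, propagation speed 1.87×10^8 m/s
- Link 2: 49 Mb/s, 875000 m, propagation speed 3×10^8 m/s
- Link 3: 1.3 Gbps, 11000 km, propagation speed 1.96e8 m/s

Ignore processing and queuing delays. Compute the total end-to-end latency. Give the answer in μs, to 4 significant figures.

L = 8000 × 8 = 64000 bits.
Transmission delays (L/R per hop): 30.4762, 1306.12, 49.2308 μs; sum = 1385.83 μs.
Propagation delays (d/s per hop): 63101.6, 2916.67, 56122.4 μs; sum = 122141 μs.
End-to-end = 123500 μs.

123500 μs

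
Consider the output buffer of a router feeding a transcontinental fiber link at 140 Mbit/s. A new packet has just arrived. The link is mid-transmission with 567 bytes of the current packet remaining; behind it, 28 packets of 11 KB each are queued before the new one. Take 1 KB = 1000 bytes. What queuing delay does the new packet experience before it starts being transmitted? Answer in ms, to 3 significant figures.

17.6 ms

Each queued packet: L/R = 88000/140000000 = 0.628571 ms.
28 queued → 17.6 ms.
Plus remaining 4536 bits of current packet: 0.0324 ms.
Queuing delay = 17.6 ms.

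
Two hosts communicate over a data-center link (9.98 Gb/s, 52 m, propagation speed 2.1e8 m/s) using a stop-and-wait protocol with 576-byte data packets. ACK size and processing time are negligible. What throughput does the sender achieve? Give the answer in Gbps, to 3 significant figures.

t_tx = L/R = 4608/9980000000 = 4.61723e-07 s.
t_prop = 52/210000000 = 2.47619e-07 s; RTT = 4.95238e-07 s.
Cycle = t_tx + RTT = 9.56962e-07 s.
Throughput = L / cycle = 4608 / 9.56962e-07 = 4.82 Gbps.

4.82 Gbps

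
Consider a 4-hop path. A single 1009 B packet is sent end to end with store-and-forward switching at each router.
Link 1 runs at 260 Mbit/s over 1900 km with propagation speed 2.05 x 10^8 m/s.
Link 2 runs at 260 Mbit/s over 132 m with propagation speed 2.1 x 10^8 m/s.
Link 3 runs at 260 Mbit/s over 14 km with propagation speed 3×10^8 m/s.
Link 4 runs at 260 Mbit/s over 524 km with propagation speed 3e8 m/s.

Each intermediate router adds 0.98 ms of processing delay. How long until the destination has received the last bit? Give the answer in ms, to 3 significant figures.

L = 1009 × 8 = 8072 bits.
Transmission delay per hop = L/R = 8072/260000000 = 0.0310462 ms; 4 hops → 0.124185 ms.
Propagation delays (d/s per hop): 9.26829, 0.000628571, 0.0466667, 1.74667 ms; sum = 11.0623 ms.
Processing at 3 router(s): 3 × 0.98 ms = 2.94 ms.
End-to-end = 14.1 ms.

14.1 ms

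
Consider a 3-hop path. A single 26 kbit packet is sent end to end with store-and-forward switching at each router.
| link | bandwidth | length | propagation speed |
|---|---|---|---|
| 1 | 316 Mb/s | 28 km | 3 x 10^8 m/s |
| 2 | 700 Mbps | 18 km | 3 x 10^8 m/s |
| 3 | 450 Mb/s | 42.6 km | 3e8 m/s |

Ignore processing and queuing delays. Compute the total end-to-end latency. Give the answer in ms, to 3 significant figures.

L = 26000 bits.
Transmission delays (L/R per hop): 0.0822785, 0.0371429, 0.0577778 ms; sum = 0.177199 ms.
Propagation delays (d/s per hop): 0.0933333, 0.06, 0.142 ms; sum = 0.295333 ms.
End-to-end = 0.473 ms.

0.473 ms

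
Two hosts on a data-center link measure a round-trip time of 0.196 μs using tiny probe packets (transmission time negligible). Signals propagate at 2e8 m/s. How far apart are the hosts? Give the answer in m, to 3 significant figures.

One-way propagation = RTT/2 = 0.098 μs.
d = s × t = 200000000 × 9.8e-08 = 19.6 m.

19.6 m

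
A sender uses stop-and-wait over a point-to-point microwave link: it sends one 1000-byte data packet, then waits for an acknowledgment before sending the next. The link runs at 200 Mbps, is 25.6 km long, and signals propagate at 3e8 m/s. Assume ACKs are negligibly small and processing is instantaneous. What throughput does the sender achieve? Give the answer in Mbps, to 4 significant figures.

37.97 Mbps

t_tx = L/R = 8000/200000000 = 4e-05 s.
t_prop = 25600/300000000 = 8.53333e-05 s; RTT = 0.000170667 s.
Cycle = t_tx + RTT = 0.000210667 s.
Throughput = L / cycle = 8000 / 0.000210667 = 37.97 Mbps.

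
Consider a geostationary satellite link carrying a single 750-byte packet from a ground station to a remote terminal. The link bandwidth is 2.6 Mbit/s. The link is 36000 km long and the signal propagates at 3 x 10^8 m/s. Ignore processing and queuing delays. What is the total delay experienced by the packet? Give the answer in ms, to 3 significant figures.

122 ms

L = 750 × 8 = 6000 bits.
Transmission delay = L/R = 6000 / 2600000 = 2.30769 ms.
Propagation delay = d/s = 36000000 m / 300000000 m/s = 120 ms.
Total = 122 ms.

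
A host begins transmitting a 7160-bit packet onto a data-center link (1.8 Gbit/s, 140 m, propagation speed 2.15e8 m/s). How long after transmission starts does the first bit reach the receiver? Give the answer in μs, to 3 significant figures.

First bit experiences only propagation delay: d/s = 140/215000000 = 0.651 μs.

0.651 μs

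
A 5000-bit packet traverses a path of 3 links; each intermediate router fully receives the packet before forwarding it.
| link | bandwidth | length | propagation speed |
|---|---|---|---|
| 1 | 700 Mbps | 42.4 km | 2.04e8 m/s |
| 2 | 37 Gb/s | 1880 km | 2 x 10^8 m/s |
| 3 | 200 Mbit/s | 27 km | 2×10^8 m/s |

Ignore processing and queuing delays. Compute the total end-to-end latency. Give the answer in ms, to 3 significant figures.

9.78 ms

Transmission delays (L/R per hop): 0.00714286, 0.000135135, 0.025 ms; sum = 0.032278 ms.
Propagation delays (d/s per hop): 0.207843, 9.4, 0.135 ms; sum = 9.74284 ms.
End-to-end = 9.78 ms.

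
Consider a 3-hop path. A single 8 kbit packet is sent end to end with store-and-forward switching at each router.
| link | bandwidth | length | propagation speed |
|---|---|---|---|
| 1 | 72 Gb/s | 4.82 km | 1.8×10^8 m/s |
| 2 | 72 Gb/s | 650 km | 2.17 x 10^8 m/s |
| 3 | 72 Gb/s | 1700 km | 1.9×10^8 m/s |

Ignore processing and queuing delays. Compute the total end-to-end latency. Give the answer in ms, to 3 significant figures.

L = 8000 bits.
Transmission delay per hop = L/R = 8000/72000000000 = 0.000111111 ms; 3 hops → 0.000333333 ms.
Propagation delays (d/s per hop): 0.0267778, 2.99539, 8.94737 ms; sum = 11.9695 ms.
End-to-end = 12.0 ms.

12.0 ms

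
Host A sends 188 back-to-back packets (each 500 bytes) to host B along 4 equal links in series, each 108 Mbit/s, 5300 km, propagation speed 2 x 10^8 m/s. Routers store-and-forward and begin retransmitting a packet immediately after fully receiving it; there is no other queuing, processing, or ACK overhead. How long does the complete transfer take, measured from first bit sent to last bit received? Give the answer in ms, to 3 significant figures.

113 ms

Per-hop transmission t_tx = L/R = 4000/108000000 = 0.037037 ms.
Per-hop propagation t_prop = 5300000/200000000 = 26.5 ms.
Pipeline fill: first packet needs 4·t_tx to clear all hops; remaining 187 packets each add one t_tx.
Total = (4+188-1)·t_tx + 4·t_prop = 191·0.037037 + 4·26.5 = 113 ms.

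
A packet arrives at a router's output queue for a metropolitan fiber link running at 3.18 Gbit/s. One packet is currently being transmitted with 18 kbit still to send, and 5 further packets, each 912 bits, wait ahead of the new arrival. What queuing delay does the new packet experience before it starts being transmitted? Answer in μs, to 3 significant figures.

7.09 μs

Each queued packet: L/R = 912/3180000000 = 0.286792 μs.
5 queued → 1.43396 μs.
Plus remaining 18000 bits of current packet: 5.66038 μs.
Queuing delay = 7.09 μs.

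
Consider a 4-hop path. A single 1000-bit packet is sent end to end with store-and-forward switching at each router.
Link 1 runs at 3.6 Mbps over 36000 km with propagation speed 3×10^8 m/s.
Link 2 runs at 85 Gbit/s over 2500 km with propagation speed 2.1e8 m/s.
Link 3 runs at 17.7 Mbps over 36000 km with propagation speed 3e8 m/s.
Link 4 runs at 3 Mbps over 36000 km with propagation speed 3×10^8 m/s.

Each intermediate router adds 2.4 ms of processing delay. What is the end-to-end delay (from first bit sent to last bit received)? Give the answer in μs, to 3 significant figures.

Transmission delays (L/R per hop): 277.778, 0.0117647, 56.4972, 333.333 μs; sum = 667.62 μs.
Propagation delays (d/s per hop): 120000, 11904.8, 120000, 120000 μs; sum = 371905 μs.
Processing at 3 router(s): 3 × 2.4 ms = 7200 μs.
End-to-end = 380000 μs.

380000 μs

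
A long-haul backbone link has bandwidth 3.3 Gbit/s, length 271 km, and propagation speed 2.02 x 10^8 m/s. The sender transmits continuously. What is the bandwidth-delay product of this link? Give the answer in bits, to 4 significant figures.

Propagation delay = 271000 / 202000000 = 0.00134158 s.
BDP = R × t_prop = 3300000000 × 0.00134158 = 4427230 bits.

4427000 bits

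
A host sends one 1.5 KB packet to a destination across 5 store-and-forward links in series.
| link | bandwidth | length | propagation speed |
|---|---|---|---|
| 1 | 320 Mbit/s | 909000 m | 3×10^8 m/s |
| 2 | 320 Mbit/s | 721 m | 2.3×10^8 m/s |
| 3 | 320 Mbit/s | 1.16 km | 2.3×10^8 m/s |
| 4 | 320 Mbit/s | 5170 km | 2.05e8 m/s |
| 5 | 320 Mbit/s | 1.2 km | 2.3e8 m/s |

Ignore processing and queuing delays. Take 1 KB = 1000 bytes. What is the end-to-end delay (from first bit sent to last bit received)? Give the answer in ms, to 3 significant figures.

L = 12000 bits.
Transmission delay per hop = L/R = 12000/320000000 = 0.0375 ms; 5 hops → 0.1875 ms.
Propagation delays (d/s per hop): 3.03, 0.00313478, 0.00504348, 25.2195, 0.00521739 ms; sum = 28.2629 ms.
End-to-end = 28.5 ms.

28.5 ms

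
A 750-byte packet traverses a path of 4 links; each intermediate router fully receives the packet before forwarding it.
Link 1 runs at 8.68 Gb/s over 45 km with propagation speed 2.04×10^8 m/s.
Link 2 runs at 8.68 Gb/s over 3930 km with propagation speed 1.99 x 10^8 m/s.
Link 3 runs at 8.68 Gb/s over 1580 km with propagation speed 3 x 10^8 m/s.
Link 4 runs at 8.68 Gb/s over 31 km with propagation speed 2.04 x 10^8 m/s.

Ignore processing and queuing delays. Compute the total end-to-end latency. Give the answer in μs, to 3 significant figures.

25400 μs

L = 750 × 8 = 6000 bits.
Transmission delay per hop = L/R = 6000/8680000000 = 0.691244 μs; 4 hops → 2.76498 μs.
Propagation delays (d/s per hop): 220.588, 19748.7, 5266.67, 151.961 μs; sum = 25388 μs.
End-to-end = 25400 μs.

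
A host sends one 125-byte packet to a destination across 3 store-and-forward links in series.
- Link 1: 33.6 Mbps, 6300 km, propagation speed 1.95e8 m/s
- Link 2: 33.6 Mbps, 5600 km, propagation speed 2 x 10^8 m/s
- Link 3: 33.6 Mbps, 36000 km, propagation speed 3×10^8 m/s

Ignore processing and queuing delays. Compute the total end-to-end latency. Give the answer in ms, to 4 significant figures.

L = 125 × 8 = 1000 bits.
Transmission delay per hop = L/R = 1000/33600000 = 0.0297619 ms; 3 hops → 0.0892857 ms.
Propagation delays (d/s per hop): 32.3077, 28, 120 ms; sum = 180.308 ms.
End-to-end = 180.4 ms.

180.4 ms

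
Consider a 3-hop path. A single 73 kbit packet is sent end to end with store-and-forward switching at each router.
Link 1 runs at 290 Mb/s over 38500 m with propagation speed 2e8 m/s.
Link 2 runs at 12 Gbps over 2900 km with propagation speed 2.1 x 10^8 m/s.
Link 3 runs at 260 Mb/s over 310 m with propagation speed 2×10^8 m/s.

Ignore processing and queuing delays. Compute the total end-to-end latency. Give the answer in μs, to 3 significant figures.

14500 μs

L = 73000 bits.
Transmission delays (L/R per hop): 251.724, 6.08333, 280.769 μs; sum = 538.577 μs.
Propagation delays (d/s per hop): 192.5, 13809.5, 1.55 μs; sum = 14003.6 μs.
End-to-end = 14500 μs.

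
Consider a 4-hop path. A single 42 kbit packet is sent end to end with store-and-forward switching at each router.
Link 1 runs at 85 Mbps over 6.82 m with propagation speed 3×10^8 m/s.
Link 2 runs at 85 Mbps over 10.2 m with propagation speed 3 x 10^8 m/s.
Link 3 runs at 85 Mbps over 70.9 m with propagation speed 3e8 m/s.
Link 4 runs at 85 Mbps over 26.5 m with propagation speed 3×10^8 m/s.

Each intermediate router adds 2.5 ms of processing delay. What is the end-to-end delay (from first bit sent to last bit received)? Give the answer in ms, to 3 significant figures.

L = 42000 bits.
Transmission delay per hop = L/R = 42000/85000000 = 0.494118 ms; 4 hops → 1.97647 ms.
Propagation delays (d/s per hop): 2.27333e-05, 3.4e-05, 0.000236333, 8.83333e-05 ms; sum = 0.0003814 ms.
Processing at 3 router(s): 3 × 2.5 ms = 7.5 ms.
End-to-end = 9.48 ms.

9.48 ms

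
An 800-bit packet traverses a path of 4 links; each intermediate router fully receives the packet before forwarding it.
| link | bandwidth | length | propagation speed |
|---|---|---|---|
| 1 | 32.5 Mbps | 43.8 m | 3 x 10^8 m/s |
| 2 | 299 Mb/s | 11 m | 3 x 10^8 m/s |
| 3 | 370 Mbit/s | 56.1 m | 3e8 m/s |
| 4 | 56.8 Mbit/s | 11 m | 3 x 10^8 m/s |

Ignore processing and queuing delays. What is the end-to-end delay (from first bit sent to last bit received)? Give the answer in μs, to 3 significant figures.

Transmission delays (L/R per hop): 24.6154, 2.67559, 2.16216, 14.0845 μs; sum = 43.5376 μs.
Propagation delays (d/s per hop): 0.146, 0.0366667, 0.187, 0.0366667 μs; sum = 0.406333 μs.
End-to-end = 43.9 μs.

43.9 μs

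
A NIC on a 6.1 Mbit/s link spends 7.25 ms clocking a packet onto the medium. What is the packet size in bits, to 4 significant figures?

L = R × t_tx = 6100000 b/s × 0.00725 s = 44225 bits.

44230 bits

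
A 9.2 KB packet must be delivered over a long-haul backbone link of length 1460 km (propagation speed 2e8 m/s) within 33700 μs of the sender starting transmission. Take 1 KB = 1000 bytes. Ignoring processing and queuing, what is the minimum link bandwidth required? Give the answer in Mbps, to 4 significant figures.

2.788 Mbps

L = 73600 bits.
Propagation delay = 1460000 / 200000000 = 7300 μs.
Transmission budget = 33700 − 7300 = 26400 μs.
R ≥ L / t_tx = 73600 bits / 0.0264 s = 2.788 Mbps.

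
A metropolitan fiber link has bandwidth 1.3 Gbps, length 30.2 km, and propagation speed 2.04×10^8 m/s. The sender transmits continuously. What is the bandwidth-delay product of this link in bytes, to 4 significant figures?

24060 bytes

Propagation delay = 30200 / 204000000 = 0.000148039 s.
BDP = R × t_prop = 1300000000 × 0.000148039 = 192451 bits.
In bytes: 192451/8 = 24060 bytes.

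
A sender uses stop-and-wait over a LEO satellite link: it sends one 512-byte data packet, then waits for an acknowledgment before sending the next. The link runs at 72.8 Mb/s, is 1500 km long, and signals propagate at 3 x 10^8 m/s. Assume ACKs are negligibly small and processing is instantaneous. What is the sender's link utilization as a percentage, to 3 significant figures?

t_tx = L/R = 4096/72800000 = 5.62637e-05 s.
t_prop = 1500000/300000000 = 0.005 s; RTT = 0.01 s.
Cycle = t_tx + RTT = 0.0100563 s.
Utilization = t_tx / cycle = 5.62637e-05/0.0100563 = 0.559 %.

0.559 %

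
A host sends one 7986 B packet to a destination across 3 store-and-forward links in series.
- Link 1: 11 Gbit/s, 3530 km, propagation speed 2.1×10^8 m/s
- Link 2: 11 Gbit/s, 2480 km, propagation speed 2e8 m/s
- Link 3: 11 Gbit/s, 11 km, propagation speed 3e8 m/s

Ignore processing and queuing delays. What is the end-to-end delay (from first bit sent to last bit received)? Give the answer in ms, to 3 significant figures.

L = 7986 × 8 = 63888 bits.
Transmission delay per hop = L/R = 63888/11000000000 = 0.005808 ms; 3 hops → 0.017424 ms.
Propagation delays (d/s per hop): 16.8095, 12.4, 0.0366667 ms; sum = 29.2462 ms.
End-to-end = 29.3 ms.

29.3 ms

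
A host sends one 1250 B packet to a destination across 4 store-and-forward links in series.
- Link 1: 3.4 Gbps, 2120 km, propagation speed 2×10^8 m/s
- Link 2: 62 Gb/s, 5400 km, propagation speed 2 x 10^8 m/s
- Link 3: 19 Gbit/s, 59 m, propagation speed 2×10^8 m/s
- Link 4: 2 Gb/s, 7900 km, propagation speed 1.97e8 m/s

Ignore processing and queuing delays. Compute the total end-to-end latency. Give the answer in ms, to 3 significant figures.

77.7 ms

L = 1250 × 8 = 10000 bits.
Transmission delays (L/R per hop): 0.00294118, 0.00016129, 0.000526316, 0.005 ms; sum = 0.00862878 ms.
Propagation delays (d/s per hop): 10.6, 27, 0.000295, 40.1015 ms; sum = 77.7018 ms.
End-to-end = 77.7 ms.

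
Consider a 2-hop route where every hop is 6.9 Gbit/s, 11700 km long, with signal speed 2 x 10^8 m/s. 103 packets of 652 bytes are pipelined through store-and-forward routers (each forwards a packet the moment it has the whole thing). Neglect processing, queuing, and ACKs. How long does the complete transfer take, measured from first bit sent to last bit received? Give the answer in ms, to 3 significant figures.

Per-hop transmission t_tx = L/R = 5216/6900000000 = 0.000755942 ms.
Per-hop propagation t_prop = 11700000/200000000 = 58.5 ms.
Pipeline fill: first packet needs 2·t_tx to clear all hops; remaining 102 packets each add one t_tx.
Total = (2+103-1)·t_tx + 2·t_prop = 104·0.000755942 + 2·58.5 = 117 ms.

117 ms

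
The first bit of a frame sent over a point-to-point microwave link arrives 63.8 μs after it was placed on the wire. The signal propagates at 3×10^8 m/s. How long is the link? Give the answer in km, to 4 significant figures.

19.14 km

d = s × t_prop = 300000000 × 6.38e-05 = 19.14 km.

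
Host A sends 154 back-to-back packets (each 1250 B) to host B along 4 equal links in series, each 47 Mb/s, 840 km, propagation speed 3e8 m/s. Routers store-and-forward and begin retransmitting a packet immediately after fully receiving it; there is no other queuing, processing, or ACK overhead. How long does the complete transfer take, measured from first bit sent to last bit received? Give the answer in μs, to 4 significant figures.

44600 μs

Per-hop transmission t_tx = L/R = 10000/47000000 = 212.766 μs.
Per-hop propagation t_prop = 840000/300000000 = 2800 μs.
Pipeline fill: first packet needs 4·t_tx to clear all hops; remaining 153 packets each add one t_tx.
Total = (4+154-1)·t_tx + 4·t_prop = 157·212.766 + 4·2800 = 44600 μs.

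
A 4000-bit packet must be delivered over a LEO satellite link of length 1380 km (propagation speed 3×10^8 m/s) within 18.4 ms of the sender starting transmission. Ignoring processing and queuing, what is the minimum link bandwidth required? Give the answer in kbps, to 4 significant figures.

289.9 kbps

Propagation delay = 1380000 / 300000000 = 4.6 ms.
Transmission budget = 18.4 − 4.6 = 13.8 ms.
R ≥ L / t_tx = 4000 bits / 0.0138 s = 289.9 kbps.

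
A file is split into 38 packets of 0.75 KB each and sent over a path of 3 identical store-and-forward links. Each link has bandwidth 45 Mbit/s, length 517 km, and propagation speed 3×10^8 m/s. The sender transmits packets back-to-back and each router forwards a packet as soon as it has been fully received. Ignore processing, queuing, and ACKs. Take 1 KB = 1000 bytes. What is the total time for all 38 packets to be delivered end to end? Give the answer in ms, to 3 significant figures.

10.5 ms

Per-hop transmission t_tx = L/R = 6000/45000000 = 0.133333 ms.
Per-hop propagation t_prop = 517000/300000000 = 1.72333 ms.
Pipeline fill: first packet needs 3·t_tx to clear all hops; remaining 37 packets each add one t_tx.
Total = (3+38-1)·t_tx + 3·t_prop = 40·0.133333 + 3·1.72333 = 10.5 ms.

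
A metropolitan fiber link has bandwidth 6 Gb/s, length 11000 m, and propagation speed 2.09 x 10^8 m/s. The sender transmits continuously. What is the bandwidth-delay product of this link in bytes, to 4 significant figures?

39470 bytes

Propagation delay = 11000 / 209000000 = 5.26316e-05 s.
BDP = R × t_prop = 6000000000 × 5.26316e-05 = 315789 bits.
In bytes: 315789/8 = 39470 bytes.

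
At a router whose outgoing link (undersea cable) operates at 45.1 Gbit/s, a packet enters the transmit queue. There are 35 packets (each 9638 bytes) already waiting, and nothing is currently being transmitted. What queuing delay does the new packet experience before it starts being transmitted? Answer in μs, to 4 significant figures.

Each queued packet: L/R = 77104/45100000000 = 1.70962 μs.
35 queued → 59.8368 μs.
Queuing delay = 59.84 μs.

59.84 μs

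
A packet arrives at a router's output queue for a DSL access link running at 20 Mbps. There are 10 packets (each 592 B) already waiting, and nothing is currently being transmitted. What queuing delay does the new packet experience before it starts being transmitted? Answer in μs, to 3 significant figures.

Each queued packet: L/R = 4736/20000000 = 236.8 μs.
10 queued → 2368 μs.
Queuing delay = 2370 μs.

2370 μs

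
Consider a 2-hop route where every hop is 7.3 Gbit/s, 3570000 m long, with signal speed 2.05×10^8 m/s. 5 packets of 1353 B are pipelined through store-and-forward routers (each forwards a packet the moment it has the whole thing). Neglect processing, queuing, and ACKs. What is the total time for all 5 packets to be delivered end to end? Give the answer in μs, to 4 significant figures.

34840 μs

Per-hop transmission t_tx = L/R = 10824/7300000000 = 1.48274 μs.
Per-hop propagation t_prop = 3570000/2.05e+08 = 17414.6 μs.
Pipeline fill: first packet needs 2·t_tx to clear all hops; remaining 4 packets each add one t_tx.
Total = (2+5-1)·t_tx + 2·t_prop = 6·1.48274 + 2·17414.6 = 34840 μs.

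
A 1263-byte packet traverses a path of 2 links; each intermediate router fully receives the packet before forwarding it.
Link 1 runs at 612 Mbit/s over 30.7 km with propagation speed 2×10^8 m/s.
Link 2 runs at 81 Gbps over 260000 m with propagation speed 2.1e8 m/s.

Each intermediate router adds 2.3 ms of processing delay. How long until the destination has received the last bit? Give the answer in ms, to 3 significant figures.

L = 1263 × 8 = 10104 bits.
Transmission delays (L/R per hop): 0.0165098, 0.000124741 ms; sum = 0.0166345 ms.
Propagation delays (d/s per hop): 0.1535, 1.2381 ms; sum = 1.3916 ms.
Processing at 1 router(s): 1 × 2.3 ms = 2.3 ms.
End-to-end = 3.71 ms.

3.71 ms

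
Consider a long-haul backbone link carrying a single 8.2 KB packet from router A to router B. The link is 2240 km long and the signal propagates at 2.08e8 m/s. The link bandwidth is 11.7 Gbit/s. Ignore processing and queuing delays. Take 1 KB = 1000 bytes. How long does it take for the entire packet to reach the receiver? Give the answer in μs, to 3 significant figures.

10800 μs

L = 65600 bits.
Transmission delay = L/R = 65600 / 11700000000 = 5.60684 μs.
Propagation delay = d/s = 2240000 m / 208000000 m/s = 10769.2 μs.
Total = 10800 μs.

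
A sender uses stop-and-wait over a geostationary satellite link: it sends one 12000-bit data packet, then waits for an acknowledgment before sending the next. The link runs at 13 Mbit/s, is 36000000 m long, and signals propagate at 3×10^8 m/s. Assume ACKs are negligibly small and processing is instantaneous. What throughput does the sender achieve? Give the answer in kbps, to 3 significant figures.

t_tx = L/R = 12000/13000000 = 0.000923077 s.
t_prop = 36000000/300000000 = 0.12 s; RTT = 0.24 s.
Cycle = t_tx + RTT = 0.240923 s.
Throughput = L / cycle = 12000 / 0.240923 = 49.8 kbps.

49.8 kbps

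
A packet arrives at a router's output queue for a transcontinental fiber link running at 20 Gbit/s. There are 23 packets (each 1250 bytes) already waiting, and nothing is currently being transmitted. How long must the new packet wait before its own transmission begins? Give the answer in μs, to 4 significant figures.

11.50 μs

Each queued packet: L/R = 10000/20000000000 = 0.5 μs.
23 queued → 11.5 μs.
Queuing delay = 11.50 μs.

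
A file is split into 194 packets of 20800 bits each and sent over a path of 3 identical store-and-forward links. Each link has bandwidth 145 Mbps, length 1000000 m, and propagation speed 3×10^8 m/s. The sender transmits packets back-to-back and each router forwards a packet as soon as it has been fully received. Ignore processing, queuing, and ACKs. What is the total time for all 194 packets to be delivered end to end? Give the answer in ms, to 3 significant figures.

Per-hop transmission t_tx = L/R = 20800/145000000 = 0.143448 ms.
Per-hop propagation t_prop = 1000000/300000000 = 3.33333 ms.
Pipeline fill: first packet needs 3·t_tx to clear all hops; remaining 193 packets each add one t_tx.
Total = (3+194-1)·t_tx + 3·t_prop = 196·0.143448 + 3·3.33333 = 38.1 ms.

38.1 ms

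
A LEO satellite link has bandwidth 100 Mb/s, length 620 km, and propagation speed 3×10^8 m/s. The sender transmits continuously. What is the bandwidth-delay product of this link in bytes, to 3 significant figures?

Propagation delay = 620000 / 300000000 = 0.00206667 s.
BDP = R × t_prop = 100000000 × 0.00206667 = 206667 bits.
In bytes: 206667/8 = 25800 bytes.

25800 bytes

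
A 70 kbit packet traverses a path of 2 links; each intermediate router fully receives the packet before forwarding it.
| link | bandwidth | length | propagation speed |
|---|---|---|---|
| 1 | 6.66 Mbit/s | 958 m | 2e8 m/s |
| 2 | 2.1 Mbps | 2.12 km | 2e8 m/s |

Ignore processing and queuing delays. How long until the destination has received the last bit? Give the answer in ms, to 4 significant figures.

L = 70000 bits.
Transmission delays (L/R per hop): 10.5105, 33.3333 ms; sum = 43.8438 ms.
Propagation delays (d/s per hop): 0.00479, 0.0106 ms; sum = 0.01539 ms.
End-to-end = 43.86 ms.

43.86 ms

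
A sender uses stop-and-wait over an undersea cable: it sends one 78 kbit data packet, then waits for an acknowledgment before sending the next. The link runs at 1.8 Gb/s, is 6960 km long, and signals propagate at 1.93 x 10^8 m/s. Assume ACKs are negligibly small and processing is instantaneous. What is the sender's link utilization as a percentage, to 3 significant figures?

t_tx = L/R = 78000/1800000000 = 4.33333e-05 s.
t_prop = 6960000/193000000 = 0.0360622 s; RTT = 0.0721244 s.
Cycle = t_tx + RTT = 0.0721677 s.
Utilization = t_tx / cycle = 4.33333e-05/0.0721677 = 0.0600 %.

0.0600 %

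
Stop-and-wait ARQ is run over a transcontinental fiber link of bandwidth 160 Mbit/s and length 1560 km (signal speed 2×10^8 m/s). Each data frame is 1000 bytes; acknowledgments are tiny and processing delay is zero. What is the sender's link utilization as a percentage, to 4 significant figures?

0.3195 %

t_tx = L/R = 8000/160000000 = 5e-05 s.
t_prop = 1560000/200000000 = 0.0078 s; RTT = 0.0156 s.
Cycle = t_tx + RTT = 0.01565 s.
Utilization = t_tx / cycle = 5e-05/0.01565 = 0.3195 %.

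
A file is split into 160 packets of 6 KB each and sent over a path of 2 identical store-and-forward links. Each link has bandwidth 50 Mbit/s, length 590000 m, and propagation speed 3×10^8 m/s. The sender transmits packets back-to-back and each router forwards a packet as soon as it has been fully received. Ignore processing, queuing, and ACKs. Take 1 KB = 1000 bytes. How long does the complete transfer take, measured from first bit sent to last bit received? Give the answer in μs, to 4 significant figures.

Per-hop transmission t_tx = L/R = 48000/50000000 = 960 μs.
Per-hop propagation t_prop = 590000/300000000 = 1966.67 μs.
Pipeline fill: first packet needs 2·t_tx to clear all hops; remaining 159 packets each add one t_tx.
Total = (2+160-1)·t_tx + 2·t_prop = 161·960 + 2·1966.67 = 158500 μs.

158500 μs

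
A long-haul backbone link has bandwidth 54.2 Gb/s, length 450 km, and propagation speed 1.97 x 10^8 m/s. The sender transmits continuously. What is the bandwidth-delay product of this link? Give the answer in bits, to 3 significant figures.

Propagation delay = 450000 / 197000000 = 0.00228426 s.
BDP = R × t_prop = 54200000000 × 0.00228426 = 123807000 bits.

124000000 bits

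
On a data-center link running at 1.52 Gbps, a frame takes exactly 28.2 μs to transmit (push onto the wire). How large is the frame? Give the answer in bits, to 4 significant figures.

L = R × t_tx = 1520000000 b/s × 2.82e-05 s = 42864 bits.

42860 bits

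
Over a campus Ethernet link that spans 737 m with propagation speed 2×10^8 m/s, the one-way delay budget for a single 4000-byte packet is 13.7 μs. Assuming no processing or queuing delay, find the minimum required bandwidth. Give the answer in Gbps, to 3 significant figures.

3.20 Gbps

L = 32000 bits.
Propagation delay = 737 / 200000000 = 3.685 μs.
Transmission budget = 13.7 − 3.685 = 10.015 μs.
R ≥ L / t_tx = 32000 bits / 1.0015e-05 s = 3.20 Gbps.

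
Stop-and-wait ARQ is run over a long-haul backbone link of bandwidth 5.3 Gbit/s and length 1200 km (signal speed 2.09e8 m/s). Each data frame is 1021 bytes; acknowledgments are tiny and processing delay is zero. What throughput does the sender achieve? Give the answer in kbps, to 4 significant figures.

t_tx = L/R = 8168/5300000000 = 1.54113e-06 s.
t_prop = 1200000/209000000 = 0.00574163 s; RTT = 0.0114833 s.
Cycle = t_tx + RTT = 0.0114848 s.
Throughput = L / cycle = 8168 / 0.0114848 = 711.2 kbps.

711.2 kbps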